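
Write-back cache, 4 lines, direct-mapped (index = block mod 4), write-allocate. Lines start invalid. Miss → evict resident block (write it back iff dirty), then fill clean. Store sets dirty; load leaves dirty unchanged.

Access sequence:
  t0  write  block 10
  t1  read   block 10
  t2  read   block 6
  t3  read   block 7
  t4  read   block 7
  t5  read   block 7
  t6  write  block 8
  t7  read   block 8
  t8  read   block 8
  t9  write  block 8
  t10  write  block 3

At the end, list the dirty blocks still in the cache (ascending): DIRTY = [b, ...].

0: W B10 → L2 miss [D]
1: R B10 → L2 hit [D]
2: R B6 → L2 miss wb→B10 [-]
3: R B7 → L3 miss [-]
4: R B7 → L3 hit [-]
5: R B7 → L3 hit [-]
6: W B8 → L0 miss [D]
7: R B8 → L0 hit [D]
8: R B8 → L0 hit [D]
9: W B8 → L0 hit [D]
10: W B3 → L3 miss [D]

DIRTY = [3, 8]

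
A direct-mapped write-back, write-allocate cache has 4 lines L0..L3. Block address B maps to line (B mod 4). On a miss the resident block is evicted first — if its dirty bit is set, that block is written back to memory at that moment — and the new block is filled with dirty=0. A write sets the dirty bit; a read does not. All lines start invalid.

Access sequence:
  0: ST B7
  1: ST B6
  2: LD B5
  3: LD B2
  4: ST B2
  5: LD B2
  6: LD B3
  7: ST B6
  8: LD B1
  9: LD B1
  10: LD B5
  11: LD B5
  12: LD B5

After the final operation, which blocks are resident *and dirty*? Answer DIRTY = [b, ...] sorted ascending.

DIRTY = [6]

0: W B7 -> L3 miss  d=D]
1: W B6 -> L2 miss  d=D]
2: R B5 -> L1 miss  d=-]
3: R B2 -> L2 miss wb->B6  d=-]
4: W B2 -> L2 hit  d=D]
5: R B2 -> L2 hit  d=D]
6: R B3 -> L3 miss wb->B7  d=-]
7: W B6 -> L2 miss wb->B2  d=D]
8: R B1 -> L1 miss  d=-]
9: R B1 -> L1 hit  d=-]
10: R B5 -> L1 miss  d=-]
11: R B5 -> L1 hit  d=-]
12: R B5 -> L1 hit  d=-]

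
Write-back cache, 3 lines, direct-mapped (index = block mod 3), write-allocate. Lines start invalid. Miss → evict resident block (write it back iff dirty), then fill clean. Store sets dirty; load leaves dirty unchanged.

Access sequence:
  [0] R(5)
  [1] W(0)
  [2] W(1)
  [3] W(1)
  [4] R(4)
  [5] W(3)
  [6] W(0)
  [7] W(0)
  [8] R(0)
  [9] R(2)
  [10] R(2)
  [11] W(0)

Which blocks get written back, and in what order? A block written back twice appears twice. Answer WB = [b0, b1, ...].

0: R B5 → L2 miss [-]
1: W B0 → L0 miss [D]
2: W B1 → L1 miss [D]
3: W B1 → L1 hit [D]
4: R B4 → L1 miss wb→B1 [-]
5: W B3 → L0 miss wb→B0 [D]
6: W B0 → L0 miss wb→B3 [D]
7: W B0 → L0 hit [D]
8: R B0 → L0 hit [D]
9: R B2 → L2 miss [-]
10: R B2 → L2 hit [-]
11: W B0 → L0 hit [D]

WB = [1, 0, 3]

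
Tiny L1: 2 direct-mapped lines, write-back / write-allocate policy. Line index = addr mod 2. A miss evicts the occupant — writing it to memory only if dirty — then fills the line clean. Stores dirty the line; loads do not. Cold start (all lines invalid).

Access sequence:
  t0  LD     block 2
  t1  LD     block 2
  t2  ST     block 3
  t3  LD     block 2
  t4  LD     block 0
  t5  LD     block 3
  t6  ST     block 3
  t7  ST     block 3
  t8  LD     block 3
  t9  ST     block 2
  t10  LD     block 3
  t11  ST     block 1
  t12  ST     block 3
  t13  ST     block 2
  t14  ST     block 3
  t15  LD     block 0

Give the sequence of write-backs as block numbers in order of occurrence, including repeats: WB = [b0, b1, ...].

WB = [3, 1, 2]

0: R B2 → L0 miss [-]
1: R B2 → L0 hit [-]
2: W B3 → L1 miss [D]
3: R B2 → L0 hit [-]
4: R B0 → L0 miss [-]
5: R B3 → L1 hit [D]
6: W B3 → L1 hit [D]
7: W B3 → L1 hit [D]
8: R B3 → L1 hit [D]
9: W B2 → L0 miss [D]
10: R B3 → L1 hit [D]
11: W B1 → L1 miss wb→B3 [D]
12: W B3 → L1 miss wb→B1 [D]
13: W B2 → L0 hit [D]
14: W B3 → L1 hit [D]
15: R B0 → L0 miss wb→B2 [-]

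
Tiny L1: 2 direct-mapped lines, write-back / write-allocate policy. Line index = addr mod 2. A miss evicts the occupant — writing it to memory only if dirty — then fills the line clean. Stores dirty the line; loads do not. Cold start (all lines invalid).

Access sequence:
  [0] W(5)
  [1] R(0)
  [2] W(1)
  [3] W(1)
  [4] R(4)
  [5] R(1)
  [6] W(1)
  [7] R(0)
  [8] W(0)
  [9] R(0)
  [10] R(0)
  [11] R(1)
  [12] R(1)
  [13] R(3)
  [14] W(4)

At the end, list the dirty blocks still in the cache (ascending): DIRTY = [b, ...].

DIRTY = [4]

0: W B5 → L1 miss [D]
1: R B0 → L0 miss [-]
2: W B1 → L1 miss wb→B5 [D]
3: W B1 → L1 hit [D]
4: R B4 → L0 miss [-]
5: R B1 → L1 hit [D]
6: W B1 → L1 hit [D]
7: R B0 → L0 miss [-]
8: W B0 → L0 hit [D]
9: R B0 → L0 hit [D]
10: R B0 → L0 hit [D]
11: R B1 → L1 hit [D]
12: R B1 → L1 hit [D]
13: R B3 → L1 miss wb→B1 [-]
14: W B4 → L0 miss wb→B0 [D]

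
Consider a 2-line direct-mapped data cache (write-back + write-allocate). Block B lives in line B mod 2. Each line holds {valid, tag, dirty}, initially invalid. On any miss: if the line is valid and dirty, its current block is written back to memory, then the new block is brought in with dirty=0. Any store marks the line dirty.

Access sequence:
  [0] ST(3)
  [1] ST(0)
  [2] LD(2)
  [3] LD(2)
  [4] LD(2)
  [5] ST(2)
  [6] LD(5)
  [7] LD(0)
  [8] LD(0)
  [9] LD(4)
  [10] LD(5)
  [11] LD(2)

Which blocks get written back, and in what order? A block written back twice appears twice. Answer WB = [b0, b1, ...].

  0 | W B3 → L1 miss [D]
  1 | W B0 → L0 miss [D]
  2 | R B2 → L0 miss wb→B0 [-]
  3 | R B2 → L0 hit [-]
  4 | R B2 → L0 hit [-]
  5 | W B2 → L0 hit [D]
  6 | R B5 → L1 miss wb→B3 [-]
  7 | R B0 → L0 miss wb→B2 [-]
  8 | R B0 → L0 hit [-]
  9 | R B4 → L0 miss [-]
  10 | R B5 → L1 hit [-]
  11 | R B2 → L0 miss [-]

WB = [0, 3, 2]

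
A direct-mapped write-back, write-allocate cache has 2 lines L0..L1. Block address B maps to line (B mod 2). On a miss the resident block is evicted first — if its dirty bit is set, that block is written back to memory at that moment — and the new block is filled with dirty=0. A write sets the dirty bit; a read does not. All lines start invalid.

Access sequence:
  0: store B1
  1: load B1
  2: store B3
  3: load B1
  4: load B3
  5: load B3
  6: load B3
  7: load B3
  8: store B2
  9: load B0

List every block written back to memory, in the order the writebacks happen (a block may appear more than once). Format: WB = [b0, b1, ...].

WB = [1, 3, 2]

  0 | W B1 → L1 miss [D]
  1 | R B1 → L1 hit [D]
  2 | W B3 → L1 miss wb→B1 [D]
  3 | R B1 → L1 miss wb→B3 [-]
  4 | R B3 → L1 miss [-]
  5 | R B3 → L1 hit [-]
  6 | R B3 → L1 hit [-]
  7 | R B3 → L1 hit [-]
  8 | W B2 → L0 miss [D]
  9 | R B0 → L0 miss wb→B2 [-]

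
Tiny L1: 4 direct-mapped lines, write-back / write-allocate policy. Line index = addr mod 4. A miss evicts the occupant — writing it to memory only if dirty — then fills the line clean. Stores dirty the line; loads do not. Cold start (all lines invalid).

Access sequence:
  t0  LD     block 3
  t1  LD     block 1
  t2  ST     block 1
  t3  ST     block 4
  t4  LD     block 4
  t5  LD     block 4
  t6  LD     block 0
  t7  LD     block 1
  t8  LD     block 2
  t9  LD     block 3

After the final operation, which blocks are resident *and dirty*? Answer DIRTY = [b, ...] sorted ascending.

0: R B3 -> L3 miss  d=-]
1: R B1 -> L1 miss  d=-]
2: W B1 -> L1 hit  d=D]
3: W B4 -> L0 miss  d=D]
4: R B4 -> L0 hit  d=D]
5: R B4 -> L0 hit  d=D]
6: R B0 -> L0 miss wb->B4  d=-]
7: R B1 -> L1 hit  d=D]
8: R B2 -> L2 miss  d=-]
9: R B3 -> L3 hit  d=-]

DIRTY = [1]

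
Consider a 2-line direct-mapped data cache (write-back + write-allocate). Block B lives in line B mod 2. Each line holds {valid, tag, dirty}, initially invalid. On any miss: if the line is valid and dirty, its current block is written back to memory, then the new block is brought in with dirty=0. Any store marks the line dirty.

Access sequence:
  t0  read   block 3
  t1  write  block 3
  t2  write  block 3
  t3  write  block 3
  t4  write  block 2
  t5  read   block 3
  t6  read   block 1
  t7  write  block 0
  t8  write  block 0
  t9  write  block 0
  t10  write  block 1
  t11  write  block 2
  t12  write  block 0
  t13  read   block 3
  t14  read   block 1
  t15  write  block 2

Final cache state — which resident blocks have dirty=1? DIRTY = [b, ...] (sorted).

DIRTY = [2]

  0 | R B3 → L1 miss [-]
  1 | W B3 → L1 hit [D]
  2 | W B3 → L1 hit [D]
  3 | W B3 → L1 hit [D]
  4 | W B2 → L0 miss [D]
  5 | R B3 → L1 hit [D]
  6 | R B1 → L1 miss wb→B3 [-]
  7 | W B0 → L0 miss wb→B2 [D]
  8 | W B0 → L0 hit [D]
  9 | W B0 → L0 hit [D]
  10 | W B1 → L1 hit [D]
  11 | W B2 → L0 miss wb→B0 [D]
  12 | W B0 → L0 miss wb→B2 [D]
  13 | R B3 → L1 miss wb→B1 [-]
  14 | R B1 → L1 miss [-]
  15 | W B2 → L0 miss wb→B0 [D]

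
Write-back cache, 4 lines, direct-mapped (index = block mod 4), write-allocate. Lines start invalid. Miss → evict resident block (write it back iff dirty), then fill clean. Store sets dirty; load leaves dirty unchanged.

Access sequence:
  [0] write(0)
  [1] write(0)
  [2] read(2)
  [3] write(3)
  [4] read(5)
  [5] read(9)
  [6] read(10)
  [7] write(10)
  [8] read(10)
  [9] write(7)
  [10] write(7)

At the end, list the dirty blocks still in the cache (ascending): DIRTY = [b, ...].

DIRTY = [0, 7, 10]

0: W B0 → L0 miss [D]
1: W B0 → L0 hit [D]
2: R B2 → L2 miss [-]
3: W B3 → L3 miss [D]
4: R B5 → L1 miss [-]
5: R B9 → L1 miss [-]
6: R B10 → L2 miss [-]
7: W B10 → L2 hit [D]
8: R B10 → L2 hit [D]
9: W B7 → L3 miss wb→B3 [D]
10: W B7 → L3 hit [D]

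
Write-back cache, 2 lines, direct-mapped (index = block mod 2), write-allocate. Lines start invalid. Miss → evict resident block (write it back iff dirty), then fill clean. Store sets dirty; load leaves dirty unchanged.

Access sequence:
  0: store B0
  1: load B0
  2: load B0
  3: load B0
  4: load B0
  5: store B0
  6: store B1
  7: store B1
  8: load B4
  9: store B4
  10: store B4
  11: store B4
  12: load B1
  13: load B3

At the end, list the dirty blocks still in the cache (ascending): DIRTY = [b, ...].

0: W B0 -> L0 miss  d=D]
1: R B0 -> L0 hit  d=D]
2: R B0 -> L0 hit  d=D]
3: R B0 -> L0 hit  d=D]
4: R B0 -> L0 hit  d=D]
5: W B0 -> L0 hit  d=D]
6: W B1 -> L1 miss  d=D]
7: W B1 -> L1 hit  d=D]
8: R B4 -> L0 miss wb->B0  d=-]
9: W B4 -> L0 hit  d=D]
10: W B4 -> L0 hit  d=D]
11: W B4 -> L0 hit  d=D]
12: R B1 -> L1 hit  d=D]
13: R B3 -> L1 miss wb->B1  d=-]

DIRTY = [4]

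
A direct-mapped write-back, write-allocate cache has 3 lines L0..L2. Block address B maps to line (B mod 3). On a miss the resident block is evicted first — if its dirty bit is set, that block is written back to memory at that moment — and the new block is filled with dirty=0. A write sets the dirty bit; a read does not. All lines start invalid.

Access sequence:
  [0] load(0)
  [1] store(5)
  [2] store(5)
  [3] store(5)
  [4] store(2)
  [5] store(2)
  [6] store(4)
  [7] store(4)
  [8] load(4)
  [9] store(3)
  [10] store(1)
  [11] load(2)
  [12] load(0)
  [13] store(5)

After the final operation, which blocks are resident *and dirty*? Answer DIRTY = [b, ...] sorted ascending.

DIRTY = [1, 5]

0: R B0 -> L0 miss  d=-]
1: W B5 -> L2 miss  d=D]
2: W B5 -> L2 hit  d=D]
3: W B5 -> L2 hit  d=D]
4: W B2 -> L2 miss wb->B5  d=D]
5: W B2 -> L2 hit  d=D]
6: W B4 -> L1 miss  d=D]
7: W B4 -> L1 hit  d=D]
8: R B4 -> L1 hit  d=D]
9: W B3 -> L0 miss  d=D]
10: W B1 -> L1 miss wb->B4  d=D]
11: R B2 -> L2 hit  d=D]
12: R B0 -> L0 miss wb->B3  d=-]
13: W B5 -> L2 miss wb->B2  d=D]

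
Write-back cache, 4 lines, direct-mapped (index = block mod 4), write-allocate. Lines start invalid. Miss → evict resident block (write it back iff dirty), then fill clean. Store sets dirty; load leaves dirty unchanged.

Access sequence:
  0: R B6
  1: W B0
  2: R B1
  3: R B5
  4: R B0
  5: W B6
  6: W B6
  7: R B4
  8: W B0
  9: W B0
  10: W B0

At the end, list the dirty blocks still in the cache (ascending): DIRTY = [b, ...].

DIRTY = [0, 6]

0: R B6 → L2 miss [-]
1: W B0 → L0 miss [D]
2: R B1 → L1 miss [-]
3: R B5 → L1 miss [-]
4: R B0 → L0 hit [D]
5: W B6 → L2 hit [D]
6: W B6 → L2 hit [D]
7: R B4 → L0 miss wb→B0 [-]
8: W B0 → L0 miss [D]
9: W B0 → L0 hit [D]
10: W B0 → L0 hit [D]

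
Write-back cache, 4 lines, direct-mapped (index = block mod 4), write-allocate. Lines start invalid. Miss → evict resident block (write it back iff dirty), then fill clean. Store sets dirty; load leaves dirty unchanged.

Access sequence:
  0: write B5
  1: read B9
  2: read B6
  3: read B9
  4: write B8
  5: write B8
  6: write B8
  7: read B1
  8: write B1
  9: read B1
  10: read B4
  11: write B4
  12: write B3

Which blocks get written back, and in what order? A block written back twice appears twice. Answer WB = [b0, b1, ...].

WB = [5, 8]

  0 | W B5 → L1 miss [D]
  1 | R B9 → L1 miss wb→B5 [-]
  2 | R B6 → L2 miss [-]
  3 | R B9 → L1 hit [-]
  4 | W B8 → L0 miss [D]
  5 | W B8 → L0 hit [D]
  6 | W B8 → L0 hit [D]
  7 | R B1 → L1 miss [-]
  8 | W B1 → L1 hit [D]
  9 | R B1 → L1 hit [D]
  10 | R B4 → L0 miss wb→B8 [-]
  11 | W B4 → L0 hit [D]
  12 | W B3 → L3 miss [D]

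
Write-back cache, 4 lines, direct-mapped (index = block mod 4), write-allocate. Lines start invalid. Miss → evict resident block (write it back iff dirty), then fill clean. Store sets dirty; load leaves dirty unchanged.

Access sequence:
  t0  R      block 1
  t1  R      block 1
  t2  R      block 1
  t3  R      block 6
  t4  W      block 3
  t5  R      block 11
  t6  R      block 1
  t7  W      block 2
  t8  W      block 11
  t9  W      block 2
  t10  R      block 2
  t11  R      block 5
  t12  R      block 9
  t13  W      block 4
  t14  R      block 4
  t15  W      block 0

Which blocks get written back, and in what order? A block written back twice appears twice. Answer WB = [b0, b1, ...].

0: R B1 → L1 miss [-]
1: R B1 → L1 hit [-]
2: R B1 → L1 hit [-]
3: R B6 → L2 miss [-]
4: W B3 → L3 miss [D]
5: R B11 → L3 miss wb→B3 [-]
6: R B1 → L1 hit [-]
7: W B2 → L2 miss [D]
8: W B11 → L3 hit [D]
9: W B2 → L2 hit [D]
10: R B2 → L2 hit [D]
11: R B5 → L1 miss [-]
12: R B9 → L1 miss [-]
13: W B4 → L0 miss [D]
14: R B4 → L0 hit [D]
15: W B0 → L0 miss wb→B4 [D]

WB = [3, 4]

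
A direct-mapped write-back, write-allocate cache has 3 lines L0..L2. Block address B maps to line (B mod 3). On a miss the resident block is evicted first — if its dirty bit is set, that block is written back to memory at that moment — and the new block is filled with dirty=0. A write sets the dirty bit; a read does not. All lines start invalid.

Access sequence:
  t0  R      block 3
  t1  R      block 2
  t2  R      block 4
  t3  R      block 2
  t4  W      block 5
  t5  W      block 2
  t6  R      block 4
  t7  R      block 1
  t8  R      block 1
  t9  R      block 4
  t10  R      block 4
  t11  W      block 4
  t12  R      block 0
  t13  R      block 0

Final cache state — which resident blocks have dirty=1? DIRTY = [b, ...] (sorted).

  0 | R B3 → L0 miss [-]
  1 | R B2 → L2 miss [-]
  2 | R B4 → L1 miss [-]
  3 | R B2 → L2 hit [-]
  4 | W B5 → L2 miss [D]
  5 | W B2 → L2 miss wb→B5 [D]
  6 | R B4 → L1 hit [-]
  7 | R B1 → L1 miss [-]
  8 | R B1 → L1 hit [-]
  9 | R B4 → L1 miss [-]
  10 | R B4 → L1 hit [-]
  11 | W B4 → L1 hit [D]
  12 | R B0 → L0 miss [-]
  13 | R B0 → L0 hit [-]

DIRTY = [2, 4]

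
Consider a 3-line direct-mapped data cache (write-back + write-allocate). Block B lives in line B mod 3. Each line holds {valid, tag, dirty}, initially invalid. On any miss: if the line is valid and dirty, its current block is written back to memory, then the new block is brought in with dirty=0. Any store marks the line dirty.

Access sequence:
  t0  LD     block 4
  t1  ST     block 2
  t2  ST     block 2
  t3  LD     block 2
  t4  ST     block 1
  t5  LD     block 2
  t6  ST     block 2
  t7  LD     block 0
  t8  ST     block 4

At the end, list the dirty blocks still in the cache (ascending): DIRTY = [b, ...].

  0 | R B4 → L1 miss [-]
  1 | W B2 → L2 miss [D]
  2 | W B2 → L2 hit [D]
  3 | R B2 → L2 hit [D]
  4 | W B1 → L1 miss [D]
  5 | R B2 → L2 hit [D]
  6 | W B2 → L2 hit [D]
  7 | R B0 → L0 miss [-]
  8 | W B4 → L1 miss wb→B1 [D]

DIRTY = [2, 4]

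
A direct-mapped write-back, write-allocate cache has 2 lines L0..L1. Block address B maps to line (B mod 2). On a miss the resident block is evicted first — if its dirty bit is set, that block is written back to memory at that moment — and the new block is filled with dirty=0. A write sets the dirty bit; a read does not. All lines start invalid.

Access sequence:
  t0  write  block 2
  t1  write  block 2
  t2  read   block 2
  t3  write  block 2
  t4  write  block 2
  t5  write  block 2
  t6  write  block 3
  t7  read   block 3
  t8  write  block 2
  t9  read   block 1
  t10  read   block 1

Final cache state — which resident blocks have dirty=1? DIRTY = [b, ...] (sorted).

  0 | W B2 → L0 miss [D]
  1 | W B2 → L0 hit [D]
  2 | R B2 → L0 hit [D]
  3 | W B2 → L0 hit [D]
  4 | W B2 → L0 hit [D]
  5 | W B2 → L0 hit [D]
  6 | W B3 → L1 miss [D]
  7 | R B3 → L1 hit [D]
  8 | W B2 → L0 hit [D]
  9 | R B1 → L1 miss wb→B3 [-]
  10 | R B1 → L1 hit [-]

DIRTY = [2]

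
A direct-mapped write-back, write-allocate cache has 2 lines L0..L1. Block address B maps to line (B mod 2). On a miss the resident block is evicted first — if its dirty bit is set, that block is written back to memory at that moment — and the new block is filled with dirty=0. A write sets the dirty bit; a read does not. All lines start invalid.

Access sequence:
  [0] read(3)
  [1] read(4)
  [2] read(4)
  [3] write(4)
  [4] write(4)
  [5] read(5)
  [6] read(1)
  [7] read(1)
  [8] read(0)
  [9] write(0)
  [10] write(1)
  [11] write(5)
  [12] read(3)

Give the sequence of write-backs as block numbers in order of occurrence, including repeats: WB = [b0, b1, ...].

  0 | R B3 → L1 miss [-]
  1 | R B4 → L0 miss [-]
  2 | R B4 → L0 hit [-]
  3 | W B4 → L0 hit [D]
  4 | W B4 → L0 hit [D]
  5 | R B5 → L1 miss [-]
  6 | R B1 → L1 miss [-]
  7 | R B1 → L1 hit [-]
  8 | R B0 → L0 miss wb→B4 [-]
  9 | W B0 → L0 hit [D]
  10 | W B1 → L1 hit [D]
  11 | W B5 → L1 miss wb→B1 [D]
  12 | R B3 → L1 miss wb→B5 [-]

WB = [4, 1, 5]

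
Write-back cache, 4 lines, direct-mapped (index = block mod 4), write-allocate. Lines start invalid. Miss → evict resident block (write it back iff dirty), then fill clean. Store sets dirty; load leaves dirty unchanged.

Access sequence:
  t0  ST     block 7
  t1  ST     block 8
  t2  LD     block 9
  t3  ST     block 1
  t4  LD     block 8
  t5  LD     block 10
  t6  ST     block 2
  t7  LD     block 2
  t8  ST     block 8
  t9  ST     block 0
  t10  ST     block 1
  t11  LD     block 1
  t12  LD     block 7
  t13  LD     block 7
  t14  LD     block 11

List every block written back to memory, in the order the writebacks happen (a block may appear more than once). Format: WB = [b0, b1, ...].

0: W B7 → L3 miss [D]
1: W B8 → L0 miss [D]
2: R B9 → L1 miss [-]
3: W B1 → L1 miss [D]
4: R B8 → L0 hit [D]
5: R B10 → L2 miss [-]
6: W B2 → L2 miss [D]
7: R B2 → L2 hit [D]
8: W B8 → L0 hit [D]
9: W B0 → L0 miss wb→B8 [D]
10: W B1 → L1 hit [D]
11: R B1 → L1 hit [D]
12: R B7 → L3 hit [D]
13: R B7 → L3 hit [D]
14: R B11 → L3 miss wb→B7 [-]

WB = [8, 7]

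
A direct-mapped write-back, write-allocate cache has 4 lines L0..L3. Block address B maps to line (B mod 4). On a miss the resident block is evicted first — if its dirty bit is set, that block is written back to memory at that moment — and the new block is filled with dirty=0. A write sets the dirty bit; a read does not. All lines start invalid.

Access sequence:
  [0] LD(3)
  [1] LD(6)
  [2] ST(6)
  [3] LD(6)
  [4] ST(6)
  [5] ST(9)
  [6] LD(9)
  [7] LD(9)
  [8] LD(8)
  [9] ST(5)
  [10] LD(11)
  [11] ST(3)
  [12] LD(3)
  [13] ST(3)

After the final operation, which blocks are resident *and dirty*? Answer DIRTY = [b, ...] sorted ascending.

DIRTY = [3, 5, 6]

0: R B3 -> L3 miss  d=-]
1: R B6 -> L2 miss  d=-]
2: W B6 -> L2 hit  d=D]
3: R B6 -> L2 hit  d=D]
4: W B6 -> L2 hit  d=D]
5: W B9 -> L1 miss  d=D]
6: R B9 -> L1 hit  d=D]
7: R B9 -> L1 hit  d=D]
8: R B8 -> L0 miss  d=-]
9: W B5 -> L1 miss wb->B9  d=D]
10: R B11 -> L3 miss  d=-]
11: W B3 -> L3 miss  d=D]
12: R B3 -> L3 hit  d=D]
13: W B3 -> L3 hit  d=D]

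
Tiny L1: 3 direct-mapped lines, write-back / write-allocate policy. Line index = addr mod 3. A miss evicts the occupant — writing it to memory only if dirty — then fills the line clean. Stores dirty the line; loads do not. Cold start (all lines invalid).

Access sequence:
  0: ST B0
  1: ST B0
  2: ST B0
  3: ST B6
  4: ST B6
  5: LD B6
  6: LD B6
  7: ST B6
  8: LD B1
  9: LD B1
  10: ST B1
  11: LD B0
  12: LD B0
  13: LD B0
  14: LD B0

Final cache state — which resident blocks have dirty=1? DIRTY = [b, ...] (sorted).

0: W B0 → L0 miss [D]
1: W B0 → L0 hit [D]
2: W B0 → L0 hit [D]
3: W B6 → L0 miss wb→B0 [D]
4: W B6 → L0 hit [D]
5: R B6 → L0 hit [D]
6: R B6 → L0 hit [D]
7: W B6 → L0 hit [D]
8: R B1 → L1 miss [-]
9: R B1 → L1 hit [-]
10: W B1 → L1 hit [D]
11: R B0 → L0 miss wb→B6 [-]
12: R B0 → L0 hit [-]
13: R B0 → L0 hit [-]
14: R B0 → L0 hit [-]

DIRTY = [1]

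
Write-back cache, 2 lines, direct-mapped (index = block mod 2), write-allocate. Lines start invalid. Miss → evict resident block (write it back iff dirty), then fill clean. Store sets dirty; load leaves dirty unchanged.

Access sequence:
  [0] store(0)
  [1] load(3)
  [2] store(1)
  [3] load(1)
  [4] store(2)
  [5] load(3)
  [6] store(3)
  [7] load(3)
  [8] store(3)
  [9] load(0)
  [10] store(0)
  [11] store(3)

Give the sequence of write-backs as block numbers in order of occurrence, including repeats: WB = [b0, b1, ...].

0: W B0 → L0 miss [D]
1: R B3 → L1 miss [-]
2: W B1 → L1 miss [D]
3: R B1 → L1 hit [D]
4: W B2 → L0 miss wb→B0 [D]
5: R B3 → L1 miss wb→B1 [-]
6: W B3 → L1 hit [D]
7: R B3 → L1 hit [D]
8: W B3 → L1 hit [D]
9: R B0 → L0 miss wb→B2 [-]
10: W B0 → L0 hit [D]
11: W B3 → L1 hit [D]

WB = [0, 1, 2]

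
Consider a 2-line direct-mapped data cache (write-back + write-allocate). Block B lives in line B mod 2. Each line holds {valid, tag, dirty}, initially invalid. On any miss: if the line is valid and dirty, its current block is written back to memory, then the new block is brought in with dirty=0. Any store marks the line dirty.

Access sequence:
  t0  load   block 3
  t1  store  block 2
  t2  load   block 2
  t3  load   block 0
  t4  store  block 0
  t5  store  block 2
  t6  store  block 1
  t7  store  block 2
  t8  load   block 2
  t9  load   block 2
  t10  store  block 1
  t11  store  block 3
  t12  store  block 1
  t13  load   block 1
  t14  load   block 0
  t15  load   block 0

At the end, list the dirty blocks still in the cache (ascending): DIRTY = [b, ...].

DIRTY = [1]

0: R B3 → L1 miss [-]
1: W B2 → L0 miss [D]
2: R B2 → L0 hit [D]
3: R B0 → L0 miss wb→B2 [-]
4: W B0 → L0 hit [D]
5: W B2 → L0 miss wb→B0 [D]
6: W B1 → L1 miss [D]
7: W B2 → L0 hit [D]
8: R B2 → L0 hit [D]
9: R B2 → L0 hit [D]
10: W B1 → L1 hit [D]
11: W B3 → L1 miss wb→B1 [D]
12: W B1 → L1 miss wb→B3 [D]
13: R B1 → L1 hit [D]
14: R B0 → L0 miss wb→B2 [-]
15: R B0 → L0 hit [-]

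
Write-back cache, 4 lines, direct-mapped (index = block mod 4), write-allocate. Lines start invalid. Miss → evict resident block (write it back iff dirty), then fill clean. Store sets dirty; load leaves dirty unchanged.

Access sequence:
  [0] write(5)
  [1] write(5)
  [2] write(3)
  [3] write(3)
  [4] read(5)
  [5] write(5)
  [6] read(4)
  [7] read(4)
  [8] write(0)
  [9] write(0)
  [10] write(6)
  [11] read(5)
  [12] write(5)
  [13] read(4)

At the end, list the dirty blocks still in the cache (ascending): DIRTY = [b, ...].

0: W B5 -> L1 miss  d=D]
1: W B5 -> L1 hit  d=D]
2: W B3 -> L3 miss  d=D]
3: W B3 -> L3 hit  d=D]
4: R B5 -> L1 hit  d=D]
5: W B5 -> L1 hit  d=D]
6: R B4 -> L0 miss  d=-]
7: R B4 -> L0 hit  d=-]
8: W B0 -> L0 miss  d=D]
9: W B0 -> L0 hit  d=D]
10: W B6 -> L2 miss  d=D]
11: R B5 -> L1 hit  d=D]
12: W B5 -> L1 hit  d=D]
13: R B4 -> L0 miss wb->B0  d=-]

DIRTY = [3, 5, 6]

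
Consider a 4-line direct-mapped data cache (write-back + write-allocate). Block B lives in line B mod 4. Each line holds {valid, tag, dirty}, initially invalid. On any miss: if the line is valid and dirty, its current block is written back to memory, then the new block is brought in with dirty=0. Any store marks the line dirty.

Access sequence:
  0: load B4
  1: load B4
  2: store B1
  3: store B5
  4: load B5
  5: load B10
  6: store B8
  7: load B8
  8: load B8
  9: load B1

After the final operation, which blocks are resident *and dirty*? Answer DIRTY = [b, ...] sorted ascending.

0: R B4 -> L0 miss  d=-]
1: R B4 -> L0 hit  d=-]
2: W B1 -> L1 miss  d=D]
3: W B5 -> L1 miss wb->B1  d=D]
4: R B5 -> L1 hit  d=D]
5: R B10 -> L2 miss  d=-]
6: W B8 -> L0 miss  d=D]
7: R B8 -> L0 hit  d=D]
8: R B8 -> L0 hit  d=D]
9: R B1 -> L1 miss wb->B5  d=-]

DIRTY = [8]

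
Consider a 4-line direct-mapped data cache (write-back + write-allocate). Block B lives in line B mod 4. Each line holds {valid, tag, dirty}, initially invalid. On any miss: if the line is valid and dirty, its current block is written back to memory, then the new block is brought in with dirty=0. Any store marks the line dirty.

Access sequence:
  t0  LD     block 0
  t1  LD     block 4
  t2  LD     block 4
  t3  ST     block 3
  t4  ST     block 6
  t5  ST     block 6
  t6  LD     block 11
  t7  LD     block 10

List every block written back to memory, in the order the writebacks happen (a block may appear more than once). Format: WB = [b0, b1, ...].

0: R B0 → L0 miss [-]
1: R B4 → L0 miss [-]
2: R B4 → L0 hit [-]
3: W B3 → L3 miss [D]
4: W B6 → L2 miss [D]
5: W B6 → L2 hit [D]
6: R B11 → L3 miss wb→B3 [-]
7: R B10 → L2 miss wb→B6 [-]

WB = [3, 6]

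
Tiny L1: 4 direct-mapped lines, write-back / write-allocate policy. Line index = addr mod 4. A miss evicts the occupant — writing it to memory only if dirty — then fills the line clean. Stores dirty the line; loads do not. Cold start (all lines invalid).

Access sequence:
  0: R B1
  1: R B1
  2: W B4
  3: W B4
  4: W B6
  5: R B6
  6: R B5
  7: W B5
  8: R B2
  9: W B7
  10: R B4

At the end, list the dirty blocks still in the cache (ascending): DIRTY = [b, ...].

DIRTY = [4, 5, 7]

0: R B1 -> L1 miss  d=-]
1: R B1 -> L1 hit  d=-]
2: W B4 -> L0 miss  d=D]
3: W B4 -> L0 hit  d=D]
4: W B6 -> L2 miss  d=D]
5: R B6 -> L2 hit  d=D]
6: R B5 -> L1 miss  d=-]
7: W B5 -> L1 hit  d=D]
8: R B2 -> L2 miss wb->B6  d=-]
9: W B7 -> L3 miss  d=D]
10: R B4 -> L0 hit  d=D]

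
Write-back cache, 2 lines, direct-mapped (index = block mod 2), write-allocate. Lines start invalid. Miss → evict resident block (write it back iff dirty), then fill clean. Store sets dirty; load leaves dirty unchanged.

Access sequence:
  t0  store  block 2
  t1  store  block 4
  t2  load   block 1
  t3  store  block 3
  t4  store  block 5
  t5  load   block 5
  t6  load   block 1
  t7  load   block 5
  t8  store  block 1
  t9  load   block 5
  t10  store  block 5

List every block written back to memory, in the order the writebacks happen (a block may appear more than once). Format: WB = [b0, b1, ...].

0: W B2 -> L0 miss  d=D]
1: W B4 -> L0 miss wb->B2  d=D]
2: R B1 -> L1 miss  d=-]
3: W B3 -> L1 miss  d=D]
4: W B5 -> L1 miss wb->B3  d=D]
5: R B5 -> L1 hit  d=D]
6: R B1 -> L1 miss wb->B5  d=-]
7: R B5 -> L1 miss  d=-]
8: W B1 -> L1 miss  d=D]
9: R B5 -> L1 miss wb->B1  d=-]
10: W B5 -> L1 hit  d=D]

WB = [2, 3, 5, 1]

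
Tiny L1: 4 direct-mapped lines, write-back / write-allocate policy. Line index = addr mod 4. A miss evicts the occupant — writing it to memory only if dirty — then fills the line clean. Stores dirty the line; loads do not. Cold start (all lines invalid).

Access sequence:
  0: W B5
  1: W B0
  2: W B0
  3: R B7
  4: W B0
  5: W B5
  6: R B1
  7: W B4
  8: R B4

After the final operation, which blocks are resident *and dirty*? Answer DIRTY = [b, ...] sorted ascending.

  0 | W B5 → L1 miss [D]
  1 | W B0 → L0 miss [D]
  2 | W B0 → L0 hit [D]
  3 | R B7 → L3 miss [-]
  4 | W B0 → L0 hit [D]
  5 | W B5 → L1 hit [D]
  6 | R B1 → L1 miss wb→B5 [-]
  7 | W B4 → L0 miss wb→B0 [D]
  8 | R B4 → L0 hit [D]

DIRTY = [4]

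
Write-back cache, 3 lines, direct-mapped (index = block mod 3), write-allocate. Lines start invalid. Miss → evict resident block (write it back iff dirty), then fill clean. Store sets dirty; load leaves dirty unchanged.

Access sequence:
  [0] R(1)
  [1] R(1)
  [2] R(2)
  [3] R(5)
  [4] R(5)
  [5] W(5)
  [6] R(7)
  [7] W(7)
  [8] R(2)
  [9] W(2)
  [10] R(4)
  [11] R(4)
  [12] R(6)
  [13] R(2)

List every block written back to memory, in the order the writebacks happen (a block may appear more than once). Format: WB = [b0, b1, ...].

  0 | R B1 → L1 miss [-]
  1 | R B1 → L1 hit [-]
  2 | R B2 → L2 miss [-]
  3 | R B5 → L2 miss [-]
  4 | R B5 → L2 hit [-]
  5 | W B5 → L2 hit [D]
  6 | R B7 → L1 miss [-]
  7 | W B7 → L1 hit [D]
  8 | R B2 → L2 miss wb→B5 [-]
  9 | W B2 → L2 hit [D]
  10 | R B4 → L1 miss wb→B7 [-]
  11 | R B4 → L1 hit [-]
  12 | R B6 → L0 miss [-]
  13 | R B2 → L2 hit [D]

WB = [5, 7]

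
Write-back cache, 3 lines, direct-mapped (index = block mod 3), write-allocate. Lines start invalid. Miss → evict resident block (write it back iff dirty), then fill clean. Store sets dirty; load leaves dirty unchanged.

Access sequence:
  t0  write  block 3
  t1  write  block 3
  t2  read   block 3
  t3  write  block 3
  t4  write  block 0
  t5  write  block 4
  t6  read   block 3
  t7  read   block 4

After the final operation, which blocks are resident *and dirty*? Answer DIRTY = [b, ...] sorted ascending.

DIRTY = [4]

0: W B3 -> L0 miss  d=D]
1: W B3 -> L0 hit  d=D]
2: R B3 -> L0 hit  d=D]
3: W B3 -> L0 hit  d=D]
4: W B0 -> L0 miss wb->B3  d=D]
5: W B4 -> L1 miss  d=D]
6: R B3 -> L0 miss wb->B0  d=-]
7: R B4 -> L1 hit  d=D]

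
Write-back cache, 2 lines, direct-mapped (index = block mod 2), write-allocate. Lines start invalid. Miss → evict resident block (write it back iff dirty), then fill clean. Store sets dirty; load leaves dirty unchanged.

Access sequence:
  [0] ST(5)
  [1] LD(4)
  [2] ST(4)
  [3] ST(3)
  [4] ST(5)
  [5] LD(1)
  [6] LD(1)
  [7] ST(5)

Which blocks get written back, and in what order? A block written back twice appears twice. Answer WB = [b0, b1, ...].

WB = [5, 3, 5]

0: W B5 → L1 miss [D]
1: R B4 → L0 miss [-]
2: W B4 → L0 hit [D]
3: W B3 → L1 miss wb→B5 [D]
4: W B5 → L1 miss wb→B3 [D]
5: R B1 → L1 miss wb→B5 [-]
6: R B1 → L1 hit [-]
7: W B5 → L1 miss [D]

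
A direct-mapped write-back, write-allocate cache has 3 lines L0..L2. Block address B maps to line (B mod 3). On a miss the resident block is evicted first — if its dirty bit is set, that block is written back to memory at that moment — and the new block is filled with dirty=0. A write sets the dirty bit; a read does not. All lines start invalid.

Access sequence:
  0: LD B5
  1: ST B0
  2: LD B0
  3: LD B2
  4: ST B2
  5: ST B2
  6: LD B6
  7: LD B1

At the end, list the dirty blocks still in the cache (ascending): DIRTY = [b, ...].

DIRTY = [2]

  0 | R B5 → L2 miss [-]
  1 | W B0 → L0 miss [D]
  2 | R B0 → L0 hit [D]
  3 | R B2 → L2 miss [-]
  4 | W B2 → L2 hit [D]
  5 | W B2 → L2 hit [D]
  6 | R B6 → L0 miss wb→B0 [-]
  7 | R B1 → L1 miss [-]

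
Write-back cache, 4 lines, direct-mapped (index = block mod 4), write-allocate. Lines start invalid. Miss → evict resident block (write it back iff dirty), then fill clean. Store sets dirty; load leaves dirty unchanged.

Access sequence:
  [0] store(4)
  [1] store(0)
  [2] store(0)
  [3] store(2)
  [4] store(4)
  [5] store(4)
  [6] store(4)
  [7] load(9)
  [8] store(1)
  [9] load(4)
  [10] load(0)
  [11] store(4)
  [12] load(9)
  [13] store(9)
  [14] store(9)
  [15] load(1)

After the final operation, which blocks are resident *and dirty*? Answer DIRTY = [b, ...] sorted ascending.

0: W B4 -> L0 miss  d=D]
1: W B0 -> L0 miss wb->B4  d=D]
2: W B0 -> L0 hit  d=D]
3: W B2 -> L2 miss  d=D]
4: W B4 -> L0 miss wb->B0  d=D]
5: W B4 -> L0 hit  d=D]
6: W B4 -> L0 hit  d=D]
7: R B9 -> L1 miss  d=-]
8: W B1 -> L1 miss  d=D]
9: R B4 -> L0 hit  d=D]
10: R B0 -> L0 miss wb->B4  d=-]
11: W B4 -> L0 miss  d=D]
12: R B9 -> L1 miss wb->B1  d=-]
13: W B9 -> L1 hit  d=D]
14: W B9 -> L1 hit  d=D]
15: R B1 -> L1 miss wb->B9  d=-]

DIRTY = [2, 4]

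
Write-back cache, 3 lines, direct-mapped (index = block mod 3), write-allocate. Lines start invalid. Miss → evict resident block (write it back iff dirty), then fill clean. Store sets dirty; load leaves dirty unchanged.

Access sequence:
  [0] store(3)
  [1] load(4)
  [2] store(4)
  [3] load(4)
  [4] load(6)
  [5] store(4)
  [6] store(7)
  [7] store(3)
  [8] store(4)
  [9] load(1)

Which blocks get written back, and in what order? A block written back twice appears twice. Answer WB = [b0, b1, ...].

0: W B3 -> L0 miss  d=D]
1: R B4 -> L1 miss  d=-]
2: W B4 -> L1 hit  d=D]
3: R B4 -> L1 hit  d=D]
4: R B6 -> L0 miss wb->B3  d=-]
5: W B4 -> L1 hit  d=D]
6: W B7 -> L1 miss wb->B4  d=D]
7: W B3 -> L0 miss  d=D]
8: W B4 -> L1 miss wb->B7  d=D]
9: R B1 -> L1 miss wb->B4  d=-]

WB = [3, 4, 7, 4]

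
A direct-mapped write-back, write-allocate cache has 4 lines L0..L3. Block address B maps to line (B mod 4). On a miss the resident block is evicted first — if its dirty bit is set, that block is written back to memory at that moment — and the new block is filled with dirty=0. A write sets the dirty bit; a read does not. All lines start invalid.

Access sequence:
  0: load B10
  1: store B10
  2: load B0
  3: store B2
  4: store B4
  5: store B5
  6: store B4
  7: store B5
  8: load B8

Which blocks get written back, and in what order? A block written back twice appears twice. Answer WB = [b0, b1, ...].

  0 | R B10 → L2 miss [-]
  1 | W B10 → L2 hit [D]
  2 | R B0 → L0 miss [-]
  3 | W B2 → L2 miss wb→B10 [D]
  4 | W B4 → L0 miss [D]
  5 | W B5 → L1 miss [D]
  6 | W B4 → L0 hit [D]
  7 | W B5 → L1 hit [D]
  8 | R B8 → L0 miss wb→B4 [-]

WB = [10, 4]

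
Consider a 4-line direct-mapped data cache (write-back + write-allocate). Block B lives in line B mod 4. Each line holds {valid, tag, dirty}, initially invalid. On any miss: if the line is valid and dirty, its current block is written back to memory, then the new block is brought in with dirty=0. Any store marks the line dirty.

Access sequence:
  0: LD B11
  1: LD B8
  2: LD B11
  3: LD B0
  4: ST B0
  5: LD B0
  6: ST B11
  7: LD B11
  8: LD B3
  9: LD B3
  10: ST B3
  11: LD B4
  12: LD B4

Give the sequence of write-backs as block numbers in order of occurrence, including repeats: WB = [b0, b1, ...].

WB = [11, 0]

0: R B11 -> L3 miss  d=-]
1: R B8 -> L0 miss  d=-]
2: R B11 -> L3 hit  d=-]
3: R B0 -> L0 miss  d=-]
4: W B0 -> L0 hit  d=D]
5: R B0 -> L0 hit  d=D]
6: W B11 -> L3 hit  d=D]
7: R B11 -> L3 hit  d=D]
8: R B3 -> L3 miss wb->B11  d=-]
9: R B3 -> L3 hit  d=-]
10: W B3 -> L3 hit  d=D]
11: R B4 -> L0 miss wb->B0  d=-]
12: R B4 -> L0 hit  d=-]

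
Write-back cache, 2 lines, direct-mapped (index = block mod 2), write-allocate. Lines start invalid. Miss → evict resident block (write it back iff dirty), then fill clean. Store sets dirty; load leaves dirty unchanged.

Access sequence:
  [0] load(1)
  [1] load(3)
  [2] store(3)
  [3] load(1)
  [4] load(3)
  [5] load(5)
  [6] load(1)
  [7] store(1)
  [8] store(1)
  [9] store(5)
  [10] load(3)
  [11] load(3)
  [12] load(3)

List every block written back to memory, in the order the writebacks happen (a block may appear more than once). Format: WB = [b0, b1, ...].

0: R B1 -> L1 miss  d=-]
1: R B3 -> L1 miss  d=-]
2: W B3 -> L1 hit  d=D]
3: R B1 -> L1 miss wb->B3  d=-]
4: R B3 -> L1 miss  d=-]
5: R B5 -> L1 miss  d=-]
6: R B1 -> L1 miss  d=-]
7: W B1 -> L1 hit  d=D]
8: W B1 -> L1 hit  d=D]
9: W B5 -> L1 miss wb->B1  d=D]
10: R B3 -> L1 miss wb->B5  d=-]
11: R B3 -> L1 hit  d=-]
12: R B3 -> L1 hit  d=-]

WB = [3, 1, 5]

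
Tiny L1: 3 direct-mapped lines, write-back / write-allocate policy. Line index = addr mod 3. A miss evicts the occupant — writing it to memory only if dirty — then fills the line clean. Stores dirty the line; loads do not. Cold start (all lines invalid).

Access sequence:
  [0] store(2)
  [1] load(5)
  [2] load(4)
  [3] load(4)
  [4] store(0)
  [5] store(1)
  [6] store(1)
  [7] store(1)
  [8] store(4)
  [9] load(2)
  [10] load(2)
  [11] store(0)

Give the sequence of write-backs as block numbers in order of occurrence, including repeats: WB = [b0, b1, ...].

0: W B2 → L2 miss [D]
1: R B5 → L2 miss wb→B2 [-]
2: R B4 → L1 miss [-]
3: R B4 → L1 hit [-]
4: W B0 → L0 miss [D]
5: W B1 → L1 miss [D]
6: W B1 → L1 hit [D]
7: W B1 → L1 hit [D]
8: W B4 → L1 miss wb→B1 [D]
9: R B2 → L2 miss [-]
10: R B2 → L2 hit [-]
11: W B0 → L0 hit [D]

WB = [2, 1]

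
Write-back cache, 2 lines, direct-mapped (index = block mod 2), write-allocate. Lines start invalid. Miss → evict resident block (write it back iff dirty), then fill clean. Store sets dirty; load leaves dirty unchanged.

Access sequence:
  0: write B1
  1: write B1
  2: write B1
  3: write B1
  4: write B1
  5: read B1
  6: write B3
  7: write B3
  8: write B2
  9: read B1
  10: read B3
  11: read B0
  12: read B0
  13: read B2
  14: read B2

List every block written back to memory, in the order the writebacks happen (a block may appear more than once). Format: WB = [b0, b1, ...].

WB = [1, 3, 2]

0: W B1 -> L1 miss  d=D]
1: W B1 -> L1 hit  d=D]
2: W B1 -> L1 hit  d=D]
3: W B1 -> L1 hit  d=D]
4: W B1 -> L1 hit  d=D]
5: R B1 -> L1 hit  d=D]
6: W B3 -> L1 miss wb->B1  d=D]
7: W B3 -> L1 hit  d=D]
8: W B2 -> L0 miss  d=D]
9: R B1 -> L1 miss wb->B3  d=-]
10: R B3 -> L1 miss  d=-]
11: R B0 -> L0 miss wb->B2  d=-]
12: R B0 -> L0 hit  d=-]
13: R B2 -> L0 miss  d=-]
14: R B2 -> L0 hit  d=-]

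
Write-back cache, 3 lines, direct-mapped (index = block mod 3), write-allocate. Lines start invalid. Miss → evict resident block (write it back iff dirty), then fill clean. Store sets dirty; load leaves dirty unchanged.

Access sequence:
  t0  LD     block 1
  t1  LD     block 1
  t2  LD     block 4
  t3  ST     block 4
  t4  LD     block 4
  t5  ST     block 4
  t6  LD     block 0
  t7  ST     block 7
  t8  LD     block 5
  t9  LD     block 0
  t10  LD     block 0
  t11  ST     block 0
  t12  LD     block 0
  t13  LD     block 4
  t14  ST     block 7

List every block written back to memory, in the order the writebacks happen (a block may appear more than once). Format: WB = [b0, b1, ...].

0: R B1 -> L1 miss  d=-]
1: R B1 -> L1 hit  d=-]
2: R B4 -> L1 miss  d=-]
3: W B4 -> L1 hit  d=D]
4: R B4 -> L1 hit  d=D]
5: W B4 -> L1 hit  d=D]
6: R B0 -> L0 miss  d=-]
7: W B7 -> L1 miss wb->B4  d=D]
8: R B5 -> L2 miss  d=-]
9: R B0 -> L0 hit  d=-]
10: R B0 -> L0 hit  d=-]
11: W B0 -> L0 hit  d=D]
12: R B0 -> L0 hit  d=D]
13: R B4 -> L1 miss wb->B7  d=-]
14: W B7 -> L1 miss  d=D]

WB = [4, 7]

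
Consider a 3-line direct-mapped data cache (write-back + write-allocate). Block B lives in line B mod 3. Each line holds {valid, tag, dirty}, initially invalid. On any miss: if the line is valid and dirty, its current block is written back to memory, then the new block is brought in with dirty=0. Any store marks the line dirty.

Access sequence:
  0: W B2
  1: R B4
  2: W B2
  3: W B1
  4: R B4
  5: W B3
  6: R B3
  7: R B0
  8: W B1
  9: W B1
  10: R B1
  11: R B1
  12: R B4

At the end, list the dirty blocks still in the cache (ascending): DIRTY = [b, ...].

  0 | W B2 → L2 miss [D]
  1 | R B4 → L1 miss [-]
  2 | W B2 → L2 hit [D]
  3 | W B1 → L1 miss [D]
  4 | R B4 → L1 miss wb→B1 [-]
  5 | W B3 → L0 miss [D]
  6 | R B3 → L0 hit [D]
  7 | R B0 → L0 miss wb→B3 [-]
  8 | W B1 → L1 miss [D]
  9 | W B1 → L1 hit [D]
  10 | R B1 → L1 hit [D]
  11 | R B1 → L1 hit [D]
  12 | R B4 → L1 miss wb→B1 [-]

DIRTY = [2]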